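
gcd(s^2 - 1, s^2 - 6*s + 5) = s - 1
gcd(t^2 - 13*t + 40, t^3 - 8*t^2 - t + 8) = t - 8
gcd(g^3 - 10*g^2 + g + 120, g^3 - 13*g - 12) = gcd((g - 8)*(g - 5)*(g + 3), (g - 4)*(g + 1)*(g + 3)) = g + 3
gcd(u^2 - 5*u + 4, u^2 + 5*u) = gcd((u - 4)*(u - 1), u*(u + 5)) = 1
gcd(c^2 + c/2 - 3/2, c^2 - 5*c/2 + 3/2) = c - 1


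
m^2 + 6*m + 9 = (m + 3)^2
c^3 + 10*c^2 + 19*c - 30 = (c - 1)*(c + 5)*(c + 6)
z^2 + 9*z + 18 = (z + 3)*(z + 6)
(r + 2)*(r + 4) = r^2 + 6*r + 8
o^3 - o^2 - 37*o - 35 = (o - 7)*(o + 1)*(o + 5)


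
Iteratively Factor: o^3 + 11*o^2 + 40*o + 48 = (o + 4)*(o^2 + 7*o + 12) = (o + 4)^2*(o + 3)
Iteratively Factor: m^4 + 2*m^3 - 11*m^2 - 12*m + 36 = (m + 3)*(m^3 - m^2 - 8*m + 12) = (m - 2)*(m + 3)*(m^2 + m - 6) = (m - 2)*(m + 3)^2*(m - 2)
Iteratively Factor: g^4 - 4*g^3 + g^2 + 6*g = (g)*(g^3 - 4*g^2 + g + 6) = g*(g + 1)*(g^2 - 5*g + 6) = g*(g - 2)*(g + 1)*(g - 3)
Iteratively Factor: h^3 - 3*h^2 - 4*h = (h + 1)*(h^2 - 4*h) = (h - 4)*(h + 1)*(h)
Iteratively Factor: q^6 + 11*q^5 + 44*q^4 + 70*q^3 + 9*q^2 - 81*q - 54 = (q + 3)*(q^5 + 8*q^4 + 20*q^3 + 10*q^2 - 21*q - 18) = (q + 3)^2*(q^4 + 5*q^3 + 5*q^2 - 5*q - 6) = (q + 3)^3*(q^3 + 2*q^2 - q - 2) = (q - 1)*(q + 3)^3*(q^2 + 3*q + 2) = (q - 1)*(q + 1)*(q + 3)^3*(q + 2)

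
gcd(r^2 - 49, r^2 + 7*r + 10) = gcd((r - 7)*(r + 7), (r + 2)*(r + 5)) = 1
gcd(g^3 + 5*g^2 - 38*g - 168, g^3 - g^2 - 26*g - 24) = g^2 - 2*g - 24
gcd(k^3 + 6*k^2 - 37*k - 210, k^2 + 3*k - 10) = k + 5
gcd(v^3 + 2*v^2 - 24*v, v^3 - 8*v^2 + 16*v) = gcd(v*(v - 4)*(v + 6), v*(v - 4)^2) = v^2 - 4*v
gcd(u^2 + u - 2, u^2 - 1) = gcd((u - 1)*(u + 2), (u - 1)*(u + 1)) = u - 1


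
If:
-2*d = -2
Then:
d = 1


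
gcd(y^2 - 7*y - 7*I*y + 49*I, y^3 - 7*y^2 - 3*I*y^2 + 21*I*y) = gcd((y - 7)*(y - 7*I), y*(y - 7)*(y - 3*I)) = y - 7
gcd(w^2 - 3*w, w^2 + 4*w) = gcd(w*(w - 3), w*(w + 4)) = w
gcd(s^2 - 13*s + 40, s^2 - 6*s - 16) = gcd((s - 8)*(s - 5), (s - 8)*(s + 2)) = s - 8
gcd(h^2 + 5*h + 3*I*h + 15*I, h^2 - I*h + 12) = h + 3*I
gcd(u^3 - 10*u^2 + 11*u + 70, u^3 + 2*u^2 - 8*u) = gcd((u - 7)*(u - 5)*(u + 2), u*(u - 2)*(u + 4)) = 1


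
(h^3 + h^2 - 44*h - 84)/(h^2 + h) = (h^3 + h^2 - 44*h - 84)/(h*(h + 1))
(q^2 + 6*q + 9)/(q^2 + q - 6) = (q + 3)/(q - 2)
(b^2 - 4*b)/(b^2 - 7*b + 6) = b*(b - 4)/(b^2 - 7*b + 6)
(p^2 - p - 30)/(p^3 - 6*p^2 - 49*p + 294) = (p + 5)/(p^2 - 49)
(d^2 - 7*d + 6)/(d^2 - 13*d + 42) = (d - 1)/(d - 7)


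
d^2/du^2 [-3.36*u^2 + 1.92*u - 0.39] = -6.72000000000000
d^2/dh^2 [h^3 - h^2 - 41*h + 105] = 6*h - 2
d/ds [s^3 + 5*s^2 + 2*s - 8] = 3*s^2 + 10*s + 2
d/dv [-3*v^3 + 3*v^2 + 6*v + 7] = -9*v^2 + 6*v + 6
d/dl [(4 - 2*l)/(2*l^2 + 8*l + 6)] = (-l^2 - 4*l + 2*(l - 2)*(l + 2) - 3)/(l^2 + 4*l + 3)^2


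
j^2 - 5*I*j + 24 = (j - 8*I)*(j + 3*I)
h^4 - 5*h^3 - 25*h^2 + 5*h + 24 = (h - 8)*(h - 1)*(h + 1)*(h + 3)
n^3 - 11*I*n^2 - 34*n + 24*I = (n - 6*I)*(n - 4*I)*(n - I)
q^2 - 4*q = q*(q - 4)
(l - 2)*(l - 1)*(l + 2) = l^3 - l^2 - 4*l + 4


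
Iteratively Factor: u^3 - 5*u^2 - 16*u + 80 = (u - 4)*(u^2 - u - 20) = (u - 5)*(u - 4)*(u + 4)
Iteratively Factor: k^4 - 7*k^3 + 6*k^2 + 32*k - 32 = (k - 4)*(k^3 - 3*k^2 - 6*k + 8) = (k - 4)^2*(k^2 + k - 2) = (k - 4)^2*(k - 1)*(k + 2)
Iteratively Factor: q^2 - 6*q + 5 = (q - 5)*(q - 1)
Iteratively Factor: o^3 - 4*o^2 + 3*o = (o - 3)*(o^2 - o) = o*(o - 3)*(o - 1)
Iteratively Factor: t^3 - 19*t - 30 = (t - 5)*(t^2 + 5*t + 6) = (t - 5)*(t + 2)*(t + 3)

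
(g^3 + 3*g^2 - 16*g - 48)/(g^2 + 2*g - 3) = (g^2 - 16)/(g - 1)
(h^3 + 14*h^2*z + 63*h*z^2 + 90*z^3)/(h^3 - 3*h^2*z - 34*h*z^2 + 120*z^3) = (h^2 + 8*h*z + 15*z^2)/(h^2 - 9*h*z + 20*z^2)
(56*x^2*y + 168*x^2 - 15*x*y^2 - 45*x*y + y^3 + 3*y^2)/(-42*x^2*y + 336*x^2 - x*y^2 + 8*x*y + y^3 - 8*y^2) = (-8*x*y - 24*x + y^2 + 3*y)/(6*x*y - 48*x + y^2 - 8*y)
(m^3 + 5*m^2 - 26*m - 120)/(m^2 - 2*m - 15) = (m^2 + 10*m + 24)/(m + 3)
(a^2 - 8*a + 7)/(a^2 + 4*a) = (a^2 - 8*a + 7)/(a*(a + 4))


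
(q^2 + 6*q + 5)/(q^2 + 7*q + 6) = (q + 5)/(q + 6)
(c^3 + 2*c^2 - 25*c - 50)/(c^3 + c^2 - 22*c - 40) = (c + 5)/(c + 4)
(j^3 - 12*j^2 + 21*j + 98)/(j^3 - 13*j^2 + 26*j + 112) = (j - 7)/(j - 8)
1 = 1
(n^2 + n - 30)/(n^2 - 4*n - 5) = (n + 6)/(n + 1)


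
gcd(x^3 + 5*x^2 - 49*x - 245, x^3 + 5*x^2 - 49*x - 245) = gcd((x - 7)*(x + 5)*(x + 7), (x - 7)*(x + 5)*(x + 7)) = x^3 + 5*x^2 - 49*x - 245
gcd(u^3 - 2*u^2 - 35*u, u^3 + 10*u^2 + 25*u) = u^2 + 5*u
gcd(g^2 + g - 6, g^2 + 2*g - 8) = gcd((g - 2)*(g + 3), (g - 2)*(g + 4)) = g - 2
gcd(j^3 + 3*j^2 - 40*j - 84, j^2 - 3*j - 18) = j - 6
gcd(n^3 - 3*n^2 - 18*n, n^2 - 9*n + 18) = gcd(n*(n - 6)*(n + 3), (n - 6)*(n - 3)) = n - 6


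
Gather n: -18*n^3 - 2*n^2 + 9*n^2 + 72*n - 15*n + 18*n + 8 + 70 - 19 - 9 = -18*n^3 + 7*n^2 + 75*n + 50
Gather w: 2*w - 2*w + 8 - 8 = 0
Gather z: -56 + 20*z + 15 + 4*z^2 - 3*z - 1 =4*z^2 + 17*z - 42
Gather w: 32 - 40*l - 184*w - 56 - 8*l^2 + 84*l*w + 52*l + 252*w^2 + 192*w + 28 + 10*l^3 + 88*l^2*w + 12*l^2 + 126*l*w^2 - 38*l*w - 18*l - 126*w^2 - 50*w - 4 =10*l^3 + 4*l^2 - 6*l + w^2*(126*l + 126) + w*(88*l^2 + 46*l - 42)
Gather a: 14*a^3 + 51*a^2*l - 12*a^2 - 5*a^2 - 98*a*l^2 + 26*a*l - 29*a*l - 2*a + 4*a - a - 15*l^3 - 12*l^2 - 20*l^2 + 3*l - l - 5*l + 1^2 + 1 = 14*a^3 + a^2*(51*l - 17) + a*(-98*l^2 - 3*l + 1) - 15*l^3 - 32*l^2 - 3*l + 2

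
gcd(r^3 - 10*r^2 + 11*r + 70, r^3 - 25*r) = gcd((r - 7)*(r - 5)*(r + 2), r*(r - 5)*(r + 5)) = r - 5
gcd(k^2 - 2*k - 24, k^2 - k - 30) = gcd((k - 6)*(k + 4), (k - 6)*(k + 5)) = k - 6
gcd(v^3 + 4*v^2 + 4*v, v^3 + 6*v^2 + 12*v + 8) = v^2 + 4*v + 4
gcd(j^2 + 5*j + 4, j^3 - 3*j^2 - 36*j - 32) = j^2 + 5*j + 4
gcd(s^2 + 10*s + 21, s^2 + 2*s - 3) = s + 3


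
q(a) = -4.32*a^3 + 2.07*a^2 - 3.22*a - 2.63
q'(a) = -12.96*a^2 + 4.14*a - 3.22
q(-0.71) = 2.25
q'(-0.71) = -12.69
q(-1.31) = 14.85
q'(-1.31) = -30.88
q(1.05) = -8.73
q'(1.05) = -13.16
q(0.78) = -5.93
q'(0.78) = -7.88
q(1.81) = -27.29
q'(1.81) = -38.18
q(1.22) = -11.32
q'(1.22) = -17.46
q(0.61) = -4.80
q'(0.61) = -5.52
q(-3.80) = 276.54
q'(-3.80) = -206.09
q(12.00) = -7208.15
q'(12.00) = -1819.78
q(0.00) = -2.63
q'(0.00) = -3.22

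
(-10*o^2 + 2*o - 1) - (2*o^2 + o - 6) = -12*o^2 + o + 5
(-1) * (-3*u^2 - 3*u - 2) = 3*u^2 + 3*u + 2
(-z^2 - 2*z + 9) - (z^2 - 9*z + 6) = -2*z^2 + 7*z + 3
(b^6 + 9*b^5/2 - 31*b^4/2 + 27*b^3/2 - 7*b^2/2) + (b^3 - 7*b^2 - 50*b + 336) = b^6 + 9*b^5/2 - 31*b^4/2 + 29*b^3/2 - 21*b^2/2 - 50*b + 336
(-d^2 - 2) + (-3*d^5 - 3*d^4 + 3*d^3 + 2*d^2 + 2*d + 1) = -3*d^5 - 3*d^4 + 3*d^3 + d^2 + 2*d - 1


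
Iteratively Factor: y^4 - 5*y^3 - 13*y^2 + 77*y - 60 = (y - 1)*(y^3 - 4*y^2 - 17*y + 60) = (y - 5)*(y - 1)*(y^2 + y - 12) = (y - 5)*(y - 1)*(y + 4)*(y - 3)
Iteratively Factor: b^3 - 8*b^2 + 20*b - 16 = (b - 2)*(b^2 - 6*b + 8) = (b - 4)*(b - 2)*(b - 2)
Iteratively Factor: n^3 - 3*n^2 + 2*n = (n - 1)*(n^2 - 2*n) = (n - 2)*(n - 1)*(n)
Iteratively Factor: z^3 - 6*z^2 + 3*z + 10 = (z - 5)*(z^2 - z - 2) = (z - 5)*(z - 2)*(z + 1)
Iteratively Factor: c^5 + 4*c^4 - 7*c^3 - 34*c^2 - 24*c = (c + 4)*(c^4 - 7*c^2 - 6*c) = (c - 3)*(c + 4)*(c^3 + 3*c^2 + 2*c) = (c - 3)*(c + 1)*(c + 4)*(c^2 + 2*c) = (c - 3)*(c + 1)*(c + 2)*(c + 4)*(c)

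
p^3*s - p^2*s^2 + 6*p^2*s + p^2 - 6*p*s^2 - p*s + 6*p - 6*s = (p + 6)*(p - s)*(p*s + 1)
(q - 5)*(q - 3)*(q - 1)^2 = q^4 - 10*q^3 + 32*q^2 - 38*q + 15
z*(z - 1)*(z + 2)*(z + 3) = z^4 + 4*z^3 + z^2 - 6*z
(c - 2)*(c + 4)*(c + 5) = c^3 + 7*c^2 + 2*c - 40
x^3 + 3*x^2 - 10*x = x*(x - 2)*(x + 5)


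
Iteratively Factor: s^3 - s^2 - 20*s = (s + 4)*(s^2 - 5*s) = (s - 5)*(s + 4)*(s)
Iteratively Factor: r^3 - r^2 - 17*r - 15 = (r + 3)*(r^2 - 4*r - 5) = (r + 1)*(r + 3)*(r - 5)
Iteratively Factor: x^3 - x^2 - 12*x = (x)*(x^2 - x - 12) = x*(x - 4)*(x + 3)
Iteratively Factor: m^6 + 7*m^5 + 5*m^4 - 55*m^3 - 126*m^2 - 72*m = (m + 4)*(m^5 + 3*m^4 - 7*m^3 - 27*m^2 - 18*m) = (m + 3)*(m + 4)*(m^4 - 7*m^2 - 6*m) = (m + 2)*(m + 3)*(m + 4)*(m^3 - 2*m^2 - 3*m) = m*(m + 2)*(m + 3)*(m + 4)*(m^2 - 2*m - 3) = m*(m + 1)*(m + 2)*(m + 3)*(m + 4)*(m - 3)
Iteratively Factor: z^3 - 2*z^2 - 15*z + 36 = (z + 4)*(z^2 - 6*z + 9) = (z - 3)*(z + 4)*(z - 3)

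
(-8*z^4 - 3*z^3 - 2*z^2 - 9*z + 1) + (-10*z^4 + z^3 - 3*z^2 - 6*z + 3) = -18*z^4 - 2*z^3 - 5*z^2 - 15*z + 4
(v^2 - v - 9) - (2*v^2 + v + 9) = -v^2 - 2*v - 18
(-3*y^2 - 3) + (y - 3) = -3*y^2 + y - 6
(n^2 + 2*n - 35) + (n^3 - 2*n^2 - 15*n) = n^3 - n^2 - 13*n - 35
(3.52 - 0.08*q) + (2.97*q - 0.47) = 2.89*q + 3.05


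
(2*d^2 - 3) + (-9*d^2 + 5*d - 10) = -7*d^2 + 5*d - 13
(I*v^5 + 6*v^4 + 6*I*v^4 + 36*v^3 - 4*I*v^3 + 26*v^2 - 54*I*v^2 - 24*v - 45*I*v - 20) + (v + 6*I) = I*v^5 + 6*v^4 + 6*I*v^4 + 36*v^3 - 4*I*v^3 + 26*v^2 - 54*I*v^2 - 23*v - 45*I*v - 20 + 6*I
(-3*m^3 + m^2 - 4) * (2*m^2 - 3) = -6*m^5 + 2*m^4 + 9*m^3 - 11*m^2 + 12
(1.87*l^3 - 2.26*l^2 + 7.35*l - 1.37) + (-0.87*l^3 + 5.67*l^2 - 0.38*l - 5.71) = 1.0*l^3 + 3.41*l^2 + 6.97*l - 7.08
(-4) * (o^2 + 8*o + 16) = -4*o^2 - 32*o - 64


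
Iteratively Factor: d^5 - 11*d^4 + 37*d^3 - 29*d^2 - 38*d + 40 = (d - 4)*(d^4 - 7*d^3 + 9*d^2 + 7*d - 10) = (d - 4)*(d + 1)*(d^3 - 8*d^2 + 17*d - 10) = (d - 5)*(d - 4)*(d + 1)*(d^2 - 3*d + 2) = (d - 5)*(d - 4)*(d - 2)*(d + 1)*(d - 1)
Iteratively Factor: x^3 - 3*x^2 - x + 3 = (x - 3)*(x^2 - 1) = (x - 3)*(x + 1)*(x - 1)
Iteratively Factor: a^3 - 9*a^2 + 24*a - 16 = (a - 4)*(a^2 - 5*a + 4) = (a - 4)^2*(a - 1)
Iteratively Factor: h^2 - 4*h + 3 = (h - 1)*(h - 3)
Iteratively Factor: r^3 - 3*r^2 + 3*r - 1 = (r - 1)*(r^2 - 2*r + 1) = (r - 1)^2*(r - 1)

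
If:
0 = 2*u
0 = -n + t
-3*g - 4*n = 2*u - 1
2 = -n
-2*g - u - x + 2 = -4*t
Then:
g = 3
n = -2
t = -2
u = 0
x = -12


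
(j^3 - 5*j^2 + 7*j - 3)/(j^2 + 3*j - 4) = (j^2 - 4*j + 3)/(j + 4)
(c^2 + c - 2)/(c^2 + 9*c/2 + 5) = 2*(c - 1)/(2*c + 5)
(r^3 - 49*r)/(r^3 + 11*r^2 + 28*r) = (r - 7)/(r + 4)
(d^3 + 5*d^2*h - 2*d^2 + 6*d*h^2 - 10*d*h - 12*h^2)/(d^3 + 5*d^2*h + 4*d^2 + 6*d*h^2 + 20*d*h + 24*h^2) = (d - 2)/(d + 4)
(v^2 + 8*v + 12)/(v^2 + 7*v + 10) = (v + 6)/(v + 5)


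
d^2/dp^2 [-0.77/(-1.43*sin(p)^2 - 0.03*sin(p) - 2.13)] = (-6.298292*sin(p)^4 - 0.099099*sin(p)^3 + 18.828117*sin(p)^2 + 0.247401*sin(p) - 4.6893)/(1.43*sin(p)^2 + 0.03*sin(p) + 2.13)^3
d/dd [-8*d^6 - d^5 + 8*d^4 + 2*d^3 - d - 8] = -48*d^5 - 5*d^4 + 32*d^3 + 6*d^2 - 1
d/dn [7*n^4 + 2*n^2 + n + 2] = 28*n^3 + 4*n + 1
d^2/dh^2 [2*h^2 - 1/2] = 4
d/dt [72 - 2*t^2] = -4*t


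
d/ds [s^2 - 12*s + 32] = 2*s - 12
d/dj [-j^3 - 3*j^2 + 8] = 3*j*(-j - 2)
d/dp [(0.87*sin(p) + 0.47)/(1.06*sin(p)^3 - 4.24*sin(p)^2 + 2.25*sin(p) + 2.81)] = (-1.8444*sin(p)^3 + 2.1942*sin(p)^2 + 3.9856*sin(p) + 1.3872)*cos(p)/(1.1236*sin(p)^6 - 8.9888*sin(p)^5 + 22.7476*sin(p)^4 - 13.1228*sin(p)^3 - 18.7663*sin(p)^2 + 12.645*sin(p) + 7.8961)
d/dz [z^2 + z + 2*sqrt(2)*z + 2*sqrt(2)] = 2*z + 1 + 2*sqrt(2)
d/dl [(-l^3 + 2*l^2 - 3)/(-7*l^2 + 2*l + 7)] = (7*l^4 - 4*l^3 - 17*l^2 - 14*l + 6)/(49*l^4 - 28*l^3 - 94*l^2 + 28*l + 49)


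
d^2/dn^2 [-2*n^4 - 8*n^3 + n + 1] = 24*n*(-n - 2)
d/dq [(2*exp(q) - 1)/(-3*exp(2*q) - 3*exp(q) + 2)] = (6*exp(2*q) - 6*exp(q) + 1)*exp(q)/(9*exp(4*q) + 18*exp(3*q) - 3*exp(2*q) - 12*exp(q) + 4)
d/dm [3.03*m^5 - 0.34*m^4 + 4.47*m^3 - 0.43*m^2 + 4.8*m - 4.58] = 15.15*m^4 - 1.36*m^3 + 13.41*m^2 - 0.86*m + 4.8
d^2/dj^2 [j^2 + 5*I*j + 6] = 2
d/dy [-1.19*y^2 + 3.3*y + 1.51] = 3.3 - 2.38*y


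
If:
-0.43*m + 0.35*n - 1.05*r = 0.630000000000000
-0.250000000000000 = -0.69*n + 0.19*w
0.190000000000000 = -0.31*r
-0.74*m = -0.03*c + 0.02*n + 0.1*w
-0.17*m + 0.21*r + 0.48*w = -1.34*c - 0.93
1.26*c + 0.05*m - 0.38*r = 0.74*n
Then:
No Solution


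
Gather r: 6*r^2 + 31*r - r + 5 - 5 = 6*r^2 + 30*r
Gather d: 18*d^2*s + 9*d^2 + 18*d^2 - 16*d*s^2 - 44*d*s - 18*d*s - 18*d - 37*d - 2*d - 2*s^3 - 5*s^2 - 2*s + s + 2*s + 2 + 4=d^2*(18*s + 27) + d*(-16*s^2 - 62*s - 57) - 2*s^3 - 5*s^2 + s + 6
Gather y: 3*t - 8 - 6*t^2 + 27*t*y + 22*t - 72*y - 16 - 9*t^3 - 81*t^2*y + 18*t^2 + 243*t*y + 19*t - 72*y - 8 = -9*t^3 + 12*t^2 + 44*t + y*(-81*t^2 + 270*t - 144) - 32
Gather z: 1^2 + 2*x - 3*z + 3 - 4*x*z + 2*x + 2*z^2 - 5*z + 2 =4*x + 2*z^2 + z*(-4*x - 8) + 6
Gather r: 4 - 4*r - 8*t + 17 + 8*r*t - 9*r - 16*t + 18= r*(8*t - 13) - 24*t + 39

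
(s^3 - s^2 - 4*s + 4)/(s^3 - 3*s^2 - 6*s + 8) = (s - 2)/(s - 4)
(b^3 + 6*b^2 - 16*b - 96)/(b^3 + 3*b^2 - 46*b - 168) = (b - 4)/(b - 7)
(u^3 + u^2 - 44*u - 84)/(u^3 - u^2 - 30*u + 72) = (u^2 - 5*u - 14)/(u^2 - 7*u + 12)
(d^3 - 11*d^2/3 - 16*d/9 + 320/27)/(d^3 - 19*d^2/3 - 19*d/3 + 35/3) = (9*d^2 - 48*d + 64)/(9*(d^2 - 8*d + 7))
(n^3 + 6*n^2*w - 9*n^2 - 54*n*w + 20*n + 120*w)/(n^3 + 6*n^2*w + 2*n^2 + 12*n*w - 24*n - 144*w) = (n - 5)/(n + 6)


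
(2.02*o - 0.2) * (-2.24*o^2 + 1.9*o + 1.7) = -4.5248*o^3 + 4.286*o^2 + 3.054*o - 0.34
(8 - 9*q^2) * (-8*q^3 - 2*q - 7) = 72*q^5 - 46*q^3 + 63*q^2 - 16*q - 56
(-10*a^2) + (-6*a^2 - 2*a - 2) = -16*a^2 - 2*a - 2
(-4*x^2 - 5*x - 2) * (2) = -8*x^2 - 10*x - 4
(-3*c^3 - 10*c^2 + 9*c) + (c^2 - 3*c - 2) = -3*c^3 - 9*c^2 + 6*c - 2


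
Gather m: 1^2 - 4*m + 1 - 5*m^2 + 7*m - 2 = -5*m^2 + 3*m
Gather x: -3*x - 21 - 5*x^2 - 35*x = -5*x^2 - 38*x - 21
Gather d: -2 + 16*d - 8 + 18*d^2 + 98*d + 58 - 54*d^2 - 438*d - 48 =-36*d^2 - 324*d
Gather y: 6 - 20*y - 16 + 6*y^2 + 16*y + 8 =6*y^2 - 4*y - 2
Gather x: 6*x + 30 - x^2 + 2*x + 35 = -x^2 + 8*x + 65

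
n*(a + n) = a*n + n^2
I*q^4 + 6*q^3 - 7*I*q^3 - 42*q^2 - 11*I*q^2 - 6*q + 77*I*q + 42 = (q - 7)*(q - 3*I)*(q - 2*I)*(I*q + 1)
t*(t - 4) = t^2 - 4*t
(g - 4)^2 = g^2 - 8*g + 16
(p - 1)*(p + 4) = p^2 + 3*p - 4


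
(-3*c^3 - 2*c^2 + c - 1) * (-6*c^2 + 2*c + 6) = 18*c^5 + 6*c^4 - 28*c^3 - 4*c^2 + 4*c - 6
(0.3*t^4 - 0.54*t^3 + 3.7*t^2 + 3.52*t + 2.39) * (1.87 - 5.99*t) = -1.797*t^5 + 3.7956*t^4 - 23.1728*t^3 - 14.1658*t^2 - 7.7337*t + 4.4693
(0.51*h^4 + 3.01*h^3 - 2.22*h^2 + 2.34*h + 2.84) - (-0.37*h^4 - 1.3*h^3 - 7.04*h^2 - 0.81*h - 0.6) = 0.88*h^4 + 4.31*h^3 + 4.82*h^2 + 3.15*h + 3.44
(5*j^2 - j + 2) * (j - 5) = 5*j^3 - 26*j^2 + 7*j - 10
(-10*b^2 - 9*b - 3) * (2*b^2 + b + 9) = -20*b^4 - 28*b^3 - 105*b^2 - 84*b - 27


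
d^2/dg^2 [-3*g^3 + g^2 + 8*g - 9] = 2 - 18*g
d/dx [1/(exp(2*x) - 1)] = -1/(2*sinh(x)^2)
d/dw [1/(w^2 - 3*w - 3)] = (3 - 2*w)/(-w^2 + 3*w + 3)^2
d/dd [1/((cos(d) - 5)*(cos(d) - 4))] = (2*cos(d) - 9)*sin(d)/((cos(d) - 5)^2*(cos(d) - 4)^2)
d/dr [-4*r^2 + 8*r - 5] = 8 - 8*r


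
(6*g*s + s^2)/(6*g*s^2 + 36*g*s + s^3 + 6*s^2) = 1/(s + 6)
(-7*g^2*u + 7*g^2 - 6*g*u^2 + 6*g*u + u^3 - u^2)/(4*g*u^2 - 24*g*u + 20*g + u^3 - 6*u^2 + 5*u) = (-7*g^2 - 6*g*u + u^2)/(4*g*u - 20*g + u^2 - 5*u)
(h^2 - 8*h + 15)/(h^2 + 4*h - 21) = (h - 5)/(h + 7)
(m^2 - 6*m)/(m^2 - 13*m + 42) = m/(m - 7)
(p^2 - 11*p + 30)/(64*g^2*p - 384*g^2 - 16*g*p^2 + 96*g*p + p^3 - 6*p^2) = (p - 5)/(64*g^2 - 16*g*p + p^2)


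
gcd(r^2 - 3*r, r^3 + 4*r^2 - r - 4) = 1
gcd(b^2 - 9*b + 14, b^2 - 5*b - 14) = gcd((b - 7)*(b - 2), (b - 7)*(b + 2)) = b - 7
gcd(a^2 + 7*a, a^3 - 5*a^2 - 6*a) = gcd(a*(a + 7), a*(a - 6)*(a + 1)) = a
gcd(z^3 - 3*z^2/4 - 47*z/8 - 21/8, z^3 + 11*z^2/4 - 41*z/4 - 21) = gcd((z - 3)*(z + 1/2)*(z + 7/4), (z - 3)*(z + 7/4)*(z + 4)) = z^2 - 5*z/4 - 21/4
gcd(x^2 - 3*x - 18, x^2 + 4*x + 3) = x + 3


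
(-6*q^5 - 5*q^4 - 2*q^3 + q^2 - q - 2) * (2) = -12*q^5 - 10*q^4 - 4*q^3 + 2*q^2 - 2*q - 4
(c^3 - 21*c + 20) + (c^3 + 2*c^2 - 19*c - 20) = 2*c^3 + 2*c^2 - 40*c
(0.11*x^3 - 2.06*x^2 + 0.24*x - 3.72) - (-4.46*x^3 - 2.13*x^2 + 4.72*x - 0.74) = 4.57*x^3 + 0.0699999999999998*x^2 - 4.48*x - 2.98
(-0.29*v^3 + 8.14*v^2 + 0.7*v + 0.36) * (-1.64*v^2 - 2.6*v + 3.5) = 0.4756*v^5 - 12.5956*v^4 - 23.327*v^3 + 26.0796*v^2 + 1.514*v + 1.26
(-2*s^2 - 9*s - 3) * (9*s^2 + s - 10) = -18*s^4 - 83*s^3 - 16*s^2 + 87*s + 30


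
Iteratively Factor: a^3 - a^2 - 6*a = (a - 3)*(a^2 + 2*a) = (a - 3)*(a + 2)*(a)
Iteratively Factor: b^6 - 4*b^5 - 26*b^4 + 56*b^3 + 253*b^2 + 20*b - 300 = (b + 2)*(b^5 - 6*b^4 - 14*b^3 + 84*b^2 + 85*b - 150) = (b + 2)^2*(b^4 - 8*b^3 + 2*b^2 + 80*b - 75) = (b - 5)*(b + 2)^2*(b^3 - 3*b^2 - 13*b + 15) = (b - 5)^2*(b + 2)^2*(b^2 + 2*b - 3) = (b - 5)^2*(b + 2)^2*(b + 3)*(b - 1)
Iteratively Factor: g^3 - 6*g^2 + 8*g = (g - 4)*(g^2 - 2*g) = (g - 4)*(g - 2)*(g)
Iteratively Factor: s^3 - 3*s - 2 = (s - 2)*(s^2 + 2*s + 1) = (s - 2)*(s + 1)*(s + 1)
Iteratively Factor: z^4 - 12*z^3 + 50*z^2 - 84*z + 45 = (z - 3)*(z^3 - 9*z^2 + 23*z - 15) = (z - 3)*(z - 1)*(z^2 - 8*z + 15) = (z - 3)^2*(z - 1)*(z - 5)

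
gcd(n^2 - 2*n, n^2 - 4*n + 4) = n - 2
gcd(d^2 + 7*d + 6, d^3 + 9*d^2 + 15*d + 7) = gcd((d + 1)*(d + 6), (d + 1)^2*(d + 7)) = d + 1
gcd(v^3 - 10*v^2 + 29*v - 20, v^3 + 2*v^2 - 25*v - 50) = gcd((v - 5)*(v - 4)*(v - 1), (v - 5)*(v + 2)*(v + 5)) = v - 5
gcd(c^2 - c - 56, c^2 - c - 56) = c^2 - c - 56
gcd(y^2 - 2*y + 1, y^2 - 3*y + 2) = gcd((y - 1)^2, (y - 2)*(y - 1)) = y - 1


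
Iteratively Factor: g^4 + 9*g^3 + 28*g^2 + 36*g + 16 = (g + 1)*(g^3 + 8*g^2 + 20*g + 16) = (g + 1)*(g + 4)*(g^2 + 4*g + 4) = (g + 1)*(g + 2)*(g + 4)*(g + 2)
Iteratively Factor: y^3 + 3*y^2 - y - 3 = (y + 3)*(y^2 - 1) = (y - 1)*(y + 3)*(y + 1)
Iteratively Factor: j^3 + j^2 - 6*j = (j - 2)*(j^2 + 3*j) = j*(j - 2)*(j + 3)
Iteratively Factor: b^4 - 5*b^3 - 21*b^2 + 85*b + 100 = (b + 4)*(b^3 - 9*b^2 + 15*b + 25) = (b - 5)*(b + 4)*(b^2 - 4*b - 5) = (b - 5)^2*(b + 4)*(b + 1)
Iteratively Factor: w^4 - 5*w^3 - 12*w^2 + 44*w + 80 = (w - 5)*(w^3 - 12*w - 16) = (w - 5)*(w + 2)*(w^2 - 2*w - 8) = (w - 5)*(w - 4)*(w + 2)*(w + 2)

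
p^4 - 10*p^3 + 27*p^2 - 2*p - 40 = (p - 5)*(p - 4)*(p - 2)*(p + 1)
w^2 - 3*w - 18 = (w - 6)*(w + 3)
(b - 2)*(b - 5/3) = b^2 - 11*b/3 + 10/3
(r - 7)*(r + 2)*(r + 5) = r^3 - 39*r - 70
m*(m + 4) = m^2 + 4*m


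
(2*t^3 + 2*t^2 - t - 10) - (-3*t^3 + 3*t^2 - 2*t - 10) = 5*t^3 - t^2 + t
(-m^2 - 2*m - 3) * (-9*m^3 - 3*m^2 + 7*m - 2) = 9*m^5 + 21*m^4 + 26*m^3 - 3*m^2 - 17*m + 6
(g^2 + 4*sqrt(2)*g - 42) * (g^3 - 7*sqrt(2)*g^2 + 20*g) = g^5 - 3*sqrt(2)*g^4 - 78*g^3 + 374*sqrt(2)*g^2 - 840*g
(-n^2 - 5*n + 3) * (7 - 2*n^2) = 2*n^4 + 10*n^3 - 13*n^2 - 35*n + 21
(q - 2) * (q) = q^2 - 2*q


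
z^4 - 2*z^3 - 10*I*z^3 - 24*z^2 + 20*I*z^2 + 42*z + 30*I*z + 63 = (z - 3)*(z + 1)*(z - 7*I)*(z - 3*I)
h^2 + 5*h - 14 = (h - 2)*(h + 7)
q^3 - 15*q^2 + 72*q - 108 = (q - 6)^2*(q - 3)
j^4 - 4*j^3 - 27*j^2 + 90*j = j*(j - 6)*(j - 3)*(j + 5)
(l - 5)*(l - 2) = l^2 - 7*l + 10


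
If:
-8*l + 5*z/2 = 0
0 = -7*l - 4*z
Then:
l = 0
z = 0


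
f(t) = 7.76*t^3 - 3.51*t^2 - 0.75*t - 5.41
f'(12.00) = 3267.33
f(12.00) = 12889.43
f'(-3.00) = 229.83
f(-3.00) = -244.27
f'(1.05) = 17.55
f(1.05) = -1.08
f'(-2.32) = 140.84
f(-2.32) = -119.46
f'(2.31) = 107.26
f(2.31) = 69.78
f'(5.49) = 662.37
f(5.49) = 1168.72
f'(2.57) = 134.97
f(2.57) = 101.20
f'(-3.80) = 362.09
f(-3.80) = -479.05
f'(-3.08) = 241.71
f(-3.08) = -263.13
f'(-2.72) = 190.58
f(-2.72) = -185.50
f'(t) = 23.28*t^2 - 7.02*t - 0.75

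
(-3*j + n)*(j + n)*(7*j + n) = -21*j^3 - 17*j^2*n + 5*j*n^2 + n^3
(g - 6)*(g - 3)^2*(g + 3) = g^4 - 9*g^3 + 9*g^2 + 81*g - 162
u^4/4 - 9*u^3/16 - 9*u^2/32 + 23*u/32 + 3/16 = (u/4 + 1/4)*(u - 2)*(u - 3/2)*(u + 1/4)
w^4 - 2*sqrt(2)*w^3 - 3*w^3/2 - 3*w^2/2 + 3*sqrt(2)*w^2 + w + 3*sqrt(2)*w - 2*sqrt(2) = (w - 2)*(w - 1/2)*(w + 1)*(w - 2*sqrt(2))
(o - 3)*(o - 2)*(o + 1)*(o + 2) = o^4 - 2*o^3 - 7*o^2 + 8*o + 12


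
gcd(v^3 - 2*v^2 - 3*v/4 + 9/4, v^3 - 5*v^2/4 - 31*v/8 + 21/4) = v - 3/2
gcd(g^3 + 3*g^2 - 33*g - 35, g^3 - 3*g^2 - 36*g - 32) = g + 1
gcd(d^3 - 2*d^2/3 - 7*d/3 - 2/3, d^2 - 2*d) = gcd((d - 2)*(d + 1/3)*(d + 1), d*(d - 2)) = d - 2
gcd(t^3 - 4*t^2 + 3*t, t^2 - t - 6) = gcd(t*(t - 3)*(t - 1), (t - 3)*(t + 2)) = t - 3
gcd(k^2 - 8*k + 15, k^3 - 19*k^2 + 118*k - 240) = k - 5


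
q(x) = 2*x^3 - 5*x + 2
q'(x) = 6*x^2 - 5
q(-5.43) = -291.06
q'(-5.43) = 171.91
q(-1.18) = 4.61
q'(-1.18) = 3.35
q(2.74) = 29.44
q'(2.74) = 40.05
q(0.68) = -0.77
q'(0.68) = -2.23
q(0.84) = -1.01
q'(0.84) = -0.77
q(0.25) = 0.78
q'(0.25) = -4.62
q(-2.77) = -26.66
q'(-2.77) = 41.04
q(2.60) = 24.15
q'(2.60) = 35.56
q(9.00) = 1415.00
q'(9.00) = 481.00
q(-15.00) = -6673.00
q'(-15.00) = 1345.00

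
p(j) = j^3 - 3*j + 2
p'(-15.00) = 672.00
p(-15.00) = -3328.00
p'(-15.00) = 672.00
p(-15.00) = -3328.00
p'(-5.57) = 90.07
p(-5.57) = -154.10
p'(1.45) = 3.31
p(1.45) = 0.70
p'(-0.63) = -1.81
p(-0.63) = 3.64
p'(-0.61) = -1.88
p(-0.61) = 3.60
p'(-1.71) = 5.77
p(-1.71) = 2.13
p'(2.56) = 16.66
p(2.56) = 11.10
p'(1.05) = 0.31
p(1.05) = 0.01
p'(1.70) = 5.67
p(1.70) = 1.81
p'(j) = 3*j^2 - 3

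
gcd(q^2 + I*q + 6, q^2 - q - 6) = 1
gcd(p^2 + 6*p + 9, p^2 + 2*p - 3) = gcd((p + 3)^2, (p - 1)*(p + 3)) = p + 3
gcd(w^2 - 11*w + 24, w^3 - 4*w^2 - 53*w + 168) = w^2 - 11*w + 24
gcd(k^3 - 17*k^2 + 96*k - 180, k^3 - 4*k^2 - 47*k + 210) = k^2 - 11*k + 30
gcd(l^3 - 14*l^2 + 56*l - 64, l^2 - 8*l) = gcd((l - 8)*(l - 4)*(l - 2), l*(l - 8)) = l - 8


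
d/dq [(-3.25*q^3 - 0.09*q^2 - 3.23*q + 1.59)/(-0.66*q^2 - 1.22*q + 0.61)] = (2.145*q^4 + 7.93*q^3 - 7.9695*q^2 + 1.989*q - 0.0305)/(0.4356*q^4 + 1.6104*q^3 + 0.6832*q^2 - 1.4884*q + 0.3721)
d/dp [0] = 0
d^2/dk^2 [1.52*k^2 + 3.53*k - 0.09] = 3.04000000000000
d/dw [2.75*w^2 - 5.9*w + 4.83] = 5.5*w - 5.9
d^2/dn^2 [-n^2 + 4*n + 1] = -2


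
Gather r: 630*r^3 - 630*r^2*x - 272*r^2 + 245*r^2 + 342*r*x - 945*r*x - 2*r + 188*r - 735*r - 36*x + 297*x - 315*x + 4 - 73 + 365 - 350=630*r^3 + r^2*(-630*x - 27) + r*(-603*x - 549) - 54*x - 54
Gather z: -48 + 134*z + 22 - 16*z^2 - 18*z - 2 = -16*z^2 + 116*z - 28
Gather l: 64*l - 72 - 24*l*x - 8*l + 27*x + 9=l*(56 - 24*x) + 27*x - 63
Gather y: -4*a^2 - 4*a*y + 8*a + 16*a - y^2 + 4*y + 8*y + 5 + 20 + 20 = -4*a^2 + 24*a - y^2 + y*(12 - 4*a) + 45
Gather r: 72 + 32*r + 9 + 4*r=36*r + 81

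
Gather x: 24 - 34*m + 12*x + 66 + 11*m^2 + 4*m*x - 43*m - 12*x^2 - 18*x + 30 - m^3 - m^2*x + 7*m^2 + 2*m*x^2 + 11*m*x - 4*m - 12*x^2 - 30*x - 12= -m^3 + 18*m^2 - 81*m + x^2*(2*m - 24) + x*(-m^2 + 15*m - 36) + 108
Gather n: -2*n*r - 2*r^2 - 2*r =-2*n*r - 2*r^2 - 2*r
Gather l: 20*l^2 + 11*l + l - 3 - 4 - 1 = 20*l^2 + 12*l - 8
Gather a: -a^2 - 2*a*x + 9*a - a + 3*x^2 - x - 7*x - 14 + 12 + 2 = -a^2 + a*(8 - 2*x) + 3*x^2 - 8*x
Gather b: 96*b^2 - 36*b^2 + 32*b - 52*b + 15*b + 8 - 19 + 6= 60*b^2 - 5*b - 5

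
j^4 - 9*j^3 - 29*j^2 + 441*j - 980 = (j - 7)*(j - 5)*(j - 4)*(j + 7)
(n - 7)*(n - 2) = n^2 - 9*n + 14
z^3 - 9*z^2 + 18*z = z*(z - 6)*(z - 3)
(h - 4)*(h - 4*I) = h^2 - 4*h - 4*I*h + 16*I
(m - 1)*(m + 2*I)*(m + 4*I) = m^3 - m^2 + 6*I*m^2 - 8*m - 6*I*m + 8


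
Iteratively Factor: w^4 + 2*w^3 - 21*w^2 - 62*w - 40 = (w + 2)*(w^3 - 21*w - 20) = (w - 5)*(w + 2)*(w^2 + 5*w + 4) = (w - 5)*(w + 1)*(w + 2)*(w + 4)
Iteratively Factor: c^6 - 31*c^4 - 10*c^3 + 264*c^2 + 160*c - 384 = (c + 4)*(c^5 - 4*c^4 - 15*c^3 + 50*c^2 + 64*c - 96) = (c + 3)*(c + 4)*(c^4 - 7*c^3 + 6*c^2 + 32*c - 32) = (c - 4)*(c + 3)*(c + 4)*(c^3 - 3*c^2 - 6*c + 8) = (c - 4)*(c - 1)*(c + 3)*(c + 4)*(c^2 - 2*c - 8) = (c - 4)*(c - 1)*(c + 2)*(c + 3)*(c + 4)*(c - 4)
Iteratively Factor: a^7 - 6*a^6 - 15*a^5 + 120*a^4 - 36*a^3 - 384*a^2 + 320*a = (a + 2)*(a^6 - 8*a^5 + a^4 + 118*a^3 - 272*a^2 + 160*a) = (a - 5)*(a + 2)*(a^5 - 3*a^4 - 14*a^3 + 48*a^2 - 32*a) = a*(a - 5)*(a + 2)*(a^4 - 3*a^3 - 14*a^2 + 48*a - 32) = a*(a - 5)*(a + 2)*(a + 4)*(a^3 - 7*a^2 + 14*a - 8) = a*(a - 5)*(a - 2)*(a + 2)*(a + 4)*(a^2 - 5*a + 4) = a*(a - 5)*(a - 4)*(a - 2)*(a + 2)*(a + 4)*(a - 1)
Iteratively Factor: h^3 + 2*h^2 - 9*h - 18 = (h - 3)*(h^2 + 5*h + 6) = (h - 3)*(h + 3)*(h + 2)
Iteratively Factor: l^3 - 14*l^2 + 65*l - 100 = (l - 5)*(l^2 - 9*l + 20) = (l - 5)^2*(l - 4)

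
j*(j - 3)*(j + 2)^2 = j^4 + j^3 - 8*j^2 - 12*j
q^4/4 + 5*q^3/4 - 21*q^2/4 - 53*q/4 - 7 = (q/4 + 1/4)*(q - 4)*(q + 1)*(q + 7)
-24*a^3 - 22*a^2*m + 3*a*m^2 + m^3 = (-4*a + m)*(a + m)*(6*a + m)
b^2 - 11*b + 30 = (b - 6)*(b - 5)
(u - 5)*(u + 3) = u^2 - 2*u - 15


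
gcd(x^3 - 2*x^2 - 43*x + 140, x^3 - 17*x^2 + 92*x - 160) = x^2 - 9*x + 20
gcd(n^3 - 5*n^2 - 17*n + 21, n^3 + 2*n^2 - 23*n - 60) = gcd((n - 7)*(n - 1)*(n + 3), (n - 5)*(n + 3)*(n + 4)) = n + 3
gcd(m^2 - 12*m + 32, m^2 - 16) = m - 4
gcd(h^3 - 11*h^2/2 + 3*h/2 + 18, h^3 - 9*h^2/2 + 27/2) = h^2 - 3*h/2 - 9/2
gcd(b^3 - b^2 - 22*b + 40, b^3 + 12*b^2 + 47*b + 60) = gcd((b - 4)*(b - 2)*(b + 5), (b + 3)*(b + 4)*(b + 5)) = b + 5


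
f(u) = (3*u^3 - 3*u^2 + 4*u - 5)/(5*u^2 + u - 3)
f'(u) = (-10*u - 1)*(3*u^3 - 3*u^2 + 4*u - 5)/(5*u^2 + u - 3)^2 + (9*u^2 - 6*u + 4)/(5*u^2 + u - 3) = (15*u^4 + 6*u^3 - 50*u^2 + 68*u - 7)/(25*u^4 + 10*u^3 - 29*u^2 - 6*u + 9)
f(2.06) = 0.83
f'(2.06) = 0.59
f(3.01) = 1.36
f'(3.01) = 0.56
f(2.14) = 0.87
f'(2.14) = 0.58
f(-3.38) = -3.32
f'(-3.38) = 0.36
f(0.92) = -0.71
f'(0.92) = 6.19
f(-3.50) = -3.37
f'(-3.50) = 0.38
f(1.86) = 0.70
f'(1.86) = 0.63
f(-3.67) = -3.43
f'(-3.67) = 0.41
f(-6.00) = -4.59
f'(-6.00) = 0.54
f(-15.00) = -9.81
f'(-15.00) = 0.59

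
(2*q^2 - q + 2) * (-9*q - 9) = -18*q^3 - 9*q^2 - 9*q - 18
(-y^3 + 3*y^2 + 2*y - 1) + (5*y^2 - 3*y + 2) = -y^3 + 8*y^2 - y + 1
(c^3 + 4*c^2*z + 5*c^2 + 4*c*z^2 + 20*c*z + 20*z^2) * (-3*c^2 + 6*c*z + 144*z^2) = -3*c^5 - 6*c^4*z - 15*c^4 + 156*c^3*z^2 - 30*c^3*z + 600*c^2*z^3 + 780*c^2*z^2 + 576*c*z^4 + 3000*c*z^3 + 2880*z^4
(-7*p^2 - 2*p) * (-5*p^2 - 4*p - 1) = 35*p^4 + 38*p^3 + 15*p^2 + 2*p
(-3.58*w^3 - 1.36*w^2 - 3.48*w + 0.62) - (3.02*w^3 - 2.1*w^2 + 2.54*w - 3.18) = -6.6*w^3 + 0.74*w^2 - 6.02*w + 3.8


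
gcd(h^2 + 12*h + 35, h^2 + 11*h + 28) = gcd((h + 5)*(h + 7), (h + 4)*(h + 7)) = h + 7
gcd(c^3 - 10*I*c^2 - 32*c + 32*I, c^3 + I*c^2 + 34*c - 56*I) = c^2 - 6*I*c - 8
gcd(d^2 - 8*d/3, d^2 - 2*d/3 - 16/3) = d - 8/3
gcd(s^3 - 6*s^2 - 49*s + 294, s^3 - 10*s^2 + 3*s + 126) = s^2 - 13*s + 42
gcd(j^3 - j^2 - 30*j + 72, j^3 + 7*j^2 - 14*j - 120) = j^2 + 2*j - 24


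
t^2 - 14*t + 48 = (t - 8)*(t - 6)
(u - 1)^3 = u^3 - 3*u^2 + 3*u - 1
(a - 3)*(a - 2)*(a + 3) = a^3 - 2*a^2 - 9*a + 18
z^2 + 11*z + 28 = (z + 4)*(z + 7)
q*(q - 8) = q^2 - 8*q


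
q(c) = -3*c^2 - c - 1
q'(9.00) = -55.00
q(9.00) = -253.00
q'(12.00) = -73.00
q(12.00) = -445.00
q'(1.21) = -8.26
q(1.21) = -6.60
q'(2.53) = -16.18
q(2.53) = -22.73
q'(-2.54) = 14.24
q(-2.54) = -17.81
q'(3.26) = -20.56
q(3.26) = -36.14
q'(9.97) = -60.82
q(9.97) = -309.17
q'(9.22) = -56.32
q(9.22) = -265.25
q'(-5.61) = 32.66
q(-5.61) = -89.81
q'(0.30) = -2.80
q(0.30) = -1.57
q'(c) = -6*c - 1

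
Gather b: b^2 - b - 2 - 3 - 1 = b^2 - b - 6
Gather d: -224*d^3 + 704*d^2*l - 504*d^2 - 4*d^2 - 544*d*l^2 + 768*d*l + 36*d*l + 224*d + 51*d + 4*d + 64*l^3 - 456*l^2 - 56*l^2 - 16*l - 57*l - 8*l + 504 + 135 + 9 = -224*d^3 + d^2*(704*l - 508) + d*(-544*l^2 + 804*l + 279) + 64*l^3 - 512*l^2 - 81*l + 648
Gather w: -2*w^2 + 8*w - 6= -2*w^2 + 8*w - 6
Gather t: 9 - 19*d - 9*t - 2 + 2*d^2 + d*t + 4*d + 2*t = 2*d^2 - 15*d + t*(d - 7) + 7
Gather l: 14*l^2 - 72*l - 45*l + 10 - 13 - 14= 14*l^2 - 117*l - 17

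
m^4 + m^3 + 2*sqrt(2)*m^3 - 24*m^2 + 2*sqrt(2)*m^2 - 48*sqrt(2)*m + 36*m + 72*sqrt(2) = (m - 3)*(m - 2)*(m + 6)*(m + 2*sqrt(2))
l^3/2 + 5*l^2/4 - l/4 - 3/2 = (l/2 + 1)*(l - 1)*(l + 3/2)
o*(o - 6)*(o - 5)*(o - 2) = o^4 - 13*o^3 + 52*o^2 - 60*o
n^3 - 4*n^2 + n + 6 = (n - 3)*(n - 2)*(n + 1)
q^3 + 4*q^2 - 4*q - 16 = (q - 2)*(q + 2)*(q + 4)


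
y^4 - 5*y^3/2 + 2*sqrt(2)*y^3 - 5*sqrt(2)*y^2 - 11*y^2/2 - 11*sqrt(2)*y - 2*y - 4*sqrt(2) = (y - 4)*(y + 1/2)*(y + 1)*(y + 2*sqrt(2))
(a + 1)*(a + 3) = a^2 + 4*a + 3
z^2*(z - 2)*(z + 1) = z^4 - z^3 - 2*z^2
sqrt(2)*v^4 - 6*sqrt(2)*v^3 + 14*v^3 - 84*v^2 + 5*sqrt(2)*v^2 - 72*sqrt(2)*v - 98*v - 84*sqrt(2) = (v - 7)*(v + sqrt(2))*(v + 6*sqrt(2))*(sqrt(2)*v + sqrt(2))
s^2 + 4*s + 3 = (s + 1)*(s + 3)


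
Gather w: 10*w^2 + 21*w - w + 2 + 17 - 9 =10*w^2 + 20*w + 10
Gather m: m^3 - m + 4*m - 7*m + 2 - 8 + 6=m^3 - 4*m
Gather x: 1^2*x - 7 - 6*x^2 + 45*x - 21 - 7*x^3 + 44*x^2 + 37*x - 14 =-7*x^3 + 38*x^2 + 83*x - 42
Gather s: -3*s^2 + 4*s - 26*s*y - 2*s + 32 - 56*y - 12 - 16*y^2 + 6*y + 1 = -3*s^2 + s*(2 - 26*y) - 16*y^2 - 50*y + 21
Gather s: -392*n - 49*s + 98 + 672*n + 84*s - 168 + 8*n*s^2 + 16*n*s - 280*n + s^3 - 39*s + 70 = 8*n*s^2 + s^3 + s*(16*n - 4)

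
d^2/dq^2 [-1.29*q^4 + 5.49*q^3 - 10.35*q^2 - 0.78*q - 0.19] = -15.48*q^2 + 32.94*q - 20.7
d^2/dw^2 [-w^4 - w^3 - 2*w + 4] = 6*w*(-2*w - 1)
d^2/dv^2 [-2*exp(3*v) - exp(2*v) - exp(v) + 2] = (-18*exp(2*v) - 4*exp(v) - 1)*exp(v)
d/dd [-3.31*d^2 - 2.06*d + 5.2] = -6.62*d - 2.06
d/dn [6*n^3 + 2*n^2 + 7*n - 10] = 18*n^2 + 4*n + 7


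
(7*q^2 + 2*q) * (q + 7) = 7*q^3 + 51*q^2 + 14*q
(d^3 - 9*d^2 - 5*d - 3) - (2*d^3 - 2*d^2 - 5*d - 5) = -d^3 - 7*d^2 + 2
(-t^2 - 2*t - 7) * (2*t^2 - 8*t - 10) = -2*t^4 + 4*t^3 + 12*t^2 + 76*t + 70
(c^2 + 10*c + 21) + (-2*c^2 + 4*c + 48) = -c^2 + 14*c + 69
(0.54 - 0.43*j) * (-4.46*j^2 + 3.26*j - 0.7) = 1.9178*j^3 - 3.8102*j^2 + 2.0614*j - 0.378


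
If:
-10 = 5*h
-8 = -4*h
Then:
No Solution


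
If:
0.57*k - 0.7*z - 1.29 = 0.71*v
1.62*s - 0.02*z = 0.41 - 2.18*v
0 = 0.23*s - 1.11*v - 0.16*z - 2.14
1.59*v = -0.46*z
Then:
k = 9.39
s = 3.55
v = -2.38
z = 8.21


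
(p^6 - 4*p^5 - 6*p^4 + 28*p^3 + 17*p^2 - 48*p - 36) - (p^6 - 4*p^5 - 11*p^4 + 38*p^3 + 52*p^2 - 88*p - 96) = 5*p^4 - 10*p^3 - 35*p^2 + 40*p + 60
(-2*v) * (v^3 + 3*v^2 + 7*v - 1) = -2*v^4 - 6*v^3 - 14*v^2 + 2*v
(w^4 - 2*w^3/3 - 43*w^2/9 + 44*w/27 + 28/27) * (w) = w^5 - 2*w^4/3 - 43*w^3/9 + 44*w^2/27 + 28*w/27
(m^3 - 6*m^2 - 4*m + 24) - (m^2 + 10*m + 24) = m^3 - 7*m^2 - 14*m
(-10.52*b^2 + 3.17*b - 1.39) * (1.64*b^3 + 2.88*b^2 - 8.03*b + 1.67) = -17.2528*b^5 - 25.0988*b^4 + 91.3256*b^3 - 47.0267*b^2 + 16.4556*b - 2.3213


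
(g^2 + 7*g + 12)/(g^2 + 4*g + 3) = (g + 4)/(g + 1)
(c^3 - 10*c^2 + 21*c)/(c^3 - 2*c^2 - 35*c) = (c - 3)/(c + 5)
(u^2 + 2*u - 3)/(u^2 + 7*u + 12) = (u - 1)/(u + 4)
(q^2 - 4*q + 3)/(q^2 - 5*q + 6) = (q - 1)/(q - 2)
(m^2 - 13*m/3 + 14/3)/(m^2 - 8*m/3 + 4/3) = (3*m - 7)/(3*m - 2)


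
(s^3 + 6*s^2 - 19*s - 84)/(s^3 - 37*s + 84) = (s + 3)/(s - 3)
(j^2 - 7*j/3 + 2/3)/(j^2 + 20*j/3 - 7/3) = (j - 2)/(j + 7)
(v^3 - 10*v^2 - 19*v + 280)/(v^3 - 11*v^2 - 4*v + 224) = (v + 5)/(v + 4)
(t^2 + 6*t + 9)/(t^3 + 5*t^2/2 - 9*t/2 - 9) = 2*(t + 3)/(2*t^2 - t - 6)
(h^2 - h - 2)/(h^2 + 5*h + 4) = (h - 2)/(h + 4)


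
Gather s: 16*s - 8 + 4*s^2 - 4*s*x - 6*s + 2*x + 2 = 4*s^2 + s*(10 - 4*x) + 2*x - 6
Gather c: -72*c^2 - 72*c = -72*c^2 - 72*c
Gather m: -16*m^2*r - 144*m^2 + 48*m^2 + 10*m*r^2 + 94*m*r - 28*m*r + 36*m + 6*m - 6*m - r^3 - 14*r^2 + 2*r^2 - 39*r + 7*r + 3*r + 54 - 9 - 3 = m^2*(-16*r - 96) + m*(10*r^2 + 66*r + 36) - r^3 - 12*r^2 - 29*r + 42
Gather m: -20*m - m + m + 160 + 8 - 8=160 - 20*m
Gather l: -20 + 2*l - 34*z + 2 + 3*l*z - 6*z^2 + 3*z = l*(3*z + 2) - 6*z^2 - 31*z - 18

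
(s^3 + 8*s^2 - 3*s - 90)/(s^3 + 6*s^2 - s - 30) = (s^2 + 3*s - 18)/(s^2 + s - 6)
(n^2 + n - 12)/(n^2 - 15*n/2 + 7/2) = 2*(n^2 + n - 12)/(2*n^2 - 15*n + 7)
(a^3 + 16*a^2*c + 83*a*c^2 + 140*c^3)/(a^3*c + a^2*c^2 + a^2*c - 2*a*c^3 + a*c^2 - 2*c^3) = (a^3 + 16*a^2*c + 83*a*c^2 + 140*c^3)/(c*(a^3 + a^2*c + a^2 - 2*a*c^2 + a*c - 2*c^2))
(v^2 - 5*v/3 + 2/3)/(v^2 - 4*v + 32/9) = 3*(3*v^2 - 5*v + 2)/(9*v^2 - 36*v + 32)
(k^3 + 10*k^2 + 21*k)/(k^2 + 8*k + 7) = k*(k + 3)/(k + 1)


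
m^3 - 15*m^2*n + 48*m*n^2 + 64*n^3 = (m - 8*n)^2*(m + n)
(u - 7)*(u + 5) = u^2 - 2*u - 35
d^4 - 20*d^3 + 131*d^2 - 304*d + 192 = (d - 8)^2*(d - 3)*(d - 1)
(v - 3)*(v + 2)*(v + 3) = v^3 + 2*v^2 - 9*v - 18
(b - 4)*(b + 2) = b^2 - 2*b - 8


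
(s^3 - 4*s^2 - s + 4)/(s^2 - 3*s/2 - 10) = 2*(s^2 - 1)/(2*s + 5)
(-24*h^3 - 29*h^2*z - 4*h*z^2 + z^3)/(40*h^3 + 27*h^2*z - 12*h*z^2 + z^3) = (3*h + z)/(-5*h + z)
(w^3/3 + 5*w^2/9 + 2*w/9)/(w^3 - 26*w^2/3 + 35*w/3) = (3*w^2 + 5*w + 2)/(3*(3*w^2 - 26*w + 35))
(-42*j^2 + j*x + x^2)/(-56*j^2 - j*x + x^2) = (-6*j + x)/(-8*j + x)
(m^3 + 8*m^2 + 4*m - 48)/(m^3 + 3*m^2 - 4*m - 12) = (m^2 + 10*m + 24)/(m^2 + 5*m + 6)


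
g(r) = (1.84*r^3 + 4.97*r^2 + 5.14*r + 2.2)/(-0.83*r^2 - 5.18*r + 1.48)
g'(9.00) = -1.96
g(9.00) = -15.95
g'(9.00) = -1.96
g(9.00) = -15.95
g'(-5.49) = 53.43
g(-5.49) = -36.86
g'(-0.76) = 0.21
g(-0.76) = 0.07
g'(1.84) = -1.09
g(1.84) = -3.68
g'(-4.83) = 18.39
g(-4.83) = -15.98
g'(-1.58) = 0.39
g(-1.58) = -0.10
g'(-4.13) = 8.09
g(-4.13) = -7.33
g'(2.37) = -1.31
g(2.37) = -4.32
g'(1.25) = -0.50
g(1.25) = -3.18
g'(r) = (1.66*r + 5.18)*(1.84*r^3 + 4.97*r^2 + 5.14*r + 2.2)/(-0.83*r^2 - 5.18*r + 1.48)^2 + (5.52*r^2 + 9.94*r + 5.14)/(-0.83*r^2 - 5.18*r + 1.48) = (-1.5272*r^4 - 19.0624*r^3 - 13.3088*r^2 + 18.3632*r + 19.0032)/(0.6889*r^4 + 8.5988*r^3 + 24.3756*r^2 - 15.3328*r + 2.1904)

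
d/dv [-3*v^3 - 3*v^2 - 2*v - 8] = -9*v^2 - 6*v - 2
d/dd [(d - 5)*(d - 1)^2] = (d - 1)*(3*d - 11)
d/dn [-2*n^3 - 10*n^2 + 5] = 2*n*(-3*n - 10)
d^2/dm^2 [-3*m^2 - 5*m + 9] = -6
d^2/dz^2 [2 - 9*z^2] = -18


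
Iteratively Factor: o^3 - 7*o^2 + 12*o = (o)*(o^2 - 7*o + 12) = o*(o - 3)*(o - 4)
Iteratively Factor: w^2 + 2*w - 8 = (w - 2)*(w + 4)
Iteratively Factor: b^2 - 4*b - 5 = (b - 5)*(b + 1)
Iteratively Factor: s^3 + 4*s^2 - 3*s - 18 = (s + 3)*(s^2 + s - 6) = (s + 3)^2*(s - 2)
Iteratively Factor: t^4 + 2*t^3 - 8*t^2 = (t - 2)*(t^3 + 4*t^2) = t*(t - 2)*(t^2 + 4*t) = t^2*(t - 2)*(t + 4)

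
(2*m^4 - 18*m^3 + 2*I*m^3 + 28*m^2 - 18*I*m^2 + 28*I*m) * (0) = 0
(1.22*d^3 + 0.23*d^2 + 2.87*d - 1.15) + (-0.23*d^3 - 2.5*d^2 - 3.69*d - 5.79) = 0.99*d^3 - 2.27*d^2 - 0.82*d - 6.94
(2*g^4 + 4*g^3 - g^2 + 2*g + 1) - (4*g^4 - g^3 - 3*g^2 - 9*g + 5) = -2*g^4 + 5*g^3 + 2*g^2 + 11*g - 4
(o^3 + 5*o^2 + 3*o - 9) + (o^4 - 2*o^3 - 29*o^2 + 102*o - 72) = o^4 - o^3 - 24*o^2 + 105*o - 81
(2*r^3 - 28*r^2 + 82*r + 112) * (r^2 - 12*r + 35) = 2*r^5 - 52*r^4 + 488*r^3 - 1852*r^2 + 1526*r + 3920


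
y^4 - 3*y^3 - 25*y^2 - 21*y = y*(y - 7)*(y + 1)*(y + 3)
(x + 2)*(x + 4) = x^2 + 6*x + 8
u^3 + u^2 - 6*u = u*(u - 2)*(u + 3)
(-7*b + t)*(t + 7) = -7*b*t - 49*b + t^2 + 7*t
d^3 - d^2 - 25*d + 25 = (d - 5)*(d - 1)*(d + 5)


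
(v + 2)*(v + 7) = v^2 + 9*v + 14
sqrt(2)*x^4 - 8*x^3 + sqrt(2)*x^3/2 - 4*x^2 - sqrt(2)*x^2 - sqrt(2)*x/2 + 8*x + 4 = (x - 1)*(x + 1/2)*(x - 4*sqrt(2))*(sqrt(2)*x + sqrt(2))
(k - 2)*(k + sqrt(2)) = k^2 - 2*k + sqrt(2)*k - 2*sqrt(2)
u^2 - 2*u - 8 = (u - 4)*(u + 2)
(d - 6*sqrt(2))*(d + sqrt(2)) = d^2 - 5*sqrt(2)*d - 12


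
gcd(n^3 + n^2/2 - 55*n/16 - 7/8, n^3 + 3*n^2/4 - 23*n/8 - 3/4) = n^2 + 9*n/4 + 1/2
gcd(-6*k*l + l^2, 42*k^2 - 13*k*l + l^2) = 6*k - l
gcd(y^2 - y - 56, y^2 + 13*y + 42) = y + 7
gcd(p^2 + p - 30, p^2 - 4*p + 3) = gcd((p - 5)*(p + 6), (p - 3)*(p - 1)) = 1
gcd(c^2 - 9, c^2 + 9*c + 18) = c + 3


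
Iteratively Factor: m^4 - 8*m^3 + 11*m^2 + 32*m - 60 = (m + 2)*(m^3 - 10*m^2 + 31*m - 30) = (m - 2)*(m + 2)*(m^2 - 8*m + 15) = (m - 5)*(m - 2)*(m + 2)*(m - 3)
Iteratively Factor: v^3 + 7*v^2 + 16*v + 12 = (v + 2)*(v^2 + 5*v + 6) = (v + 2)^2*(v + 3)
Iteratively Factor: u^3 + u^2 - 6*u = (u)*(u^2 + u - 6) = u*(u + 3)*(u - 2)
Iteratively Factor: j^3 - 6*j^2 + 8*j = (j - 2)*(j^2 - 4*j) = j*(j - 2)*(j - 4)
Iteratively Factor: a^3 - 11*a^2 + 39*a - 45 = (a - 5)*(a^2 - 6*a + 9) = (a - 5)*(a - 3)*(a - 3)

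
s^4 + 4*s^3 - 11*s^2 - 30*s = s*(s - 3)*(s + 2)*(s + 5)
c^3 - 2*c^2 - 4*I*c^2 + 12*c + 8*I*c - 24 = (c - 2)*(c - 6*I)*(c + 2*I)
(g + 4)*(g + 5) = g^2 + 9*g + 20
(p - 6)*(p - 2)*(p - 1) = p^3 - 9*p^2 + 20*p - 12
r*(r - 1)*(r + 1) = r^3 - r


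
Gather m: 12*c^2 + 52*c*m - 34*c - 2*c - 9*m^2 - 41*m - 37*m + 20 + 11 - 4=12*c^2 - 36*c - 9*m^2 + m*(52*c - 78) + 27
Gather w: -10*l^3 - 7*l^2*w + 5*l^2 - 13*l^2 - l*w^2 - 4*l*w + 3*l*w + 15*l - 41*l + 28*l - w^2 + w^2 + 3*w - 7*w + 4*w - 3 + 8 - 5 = -10*l^3 - 8*l^2 - l*w^2 + 2*l + w*(-7*l^2 - l)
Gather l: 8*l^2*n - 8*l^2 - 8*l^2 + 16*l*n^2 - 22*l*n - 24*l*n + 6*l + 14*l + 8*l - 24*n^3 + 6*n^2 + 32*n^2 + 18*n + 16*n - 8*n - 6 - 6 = l^2*(8*n - 16) + l*(16*n^2 - 46*n + 28) - 24*n^3 + 38*n^2 + 26*n - 12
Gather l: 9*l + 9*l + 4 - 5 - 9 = 18*l - 10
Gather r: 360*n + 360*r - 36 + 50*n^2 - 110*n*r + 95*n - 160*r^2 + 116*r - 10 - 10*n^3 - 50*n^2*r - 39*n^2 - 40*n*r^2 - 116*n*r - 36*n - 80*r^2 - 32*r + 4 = -10*n^3 + 11*n^2 + 419*n + r^2*(-40*n - 240) + r*(-50*n^2 - 226*n + 444) - 42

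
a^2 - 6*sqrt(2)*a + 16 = (a - 4*sqrt(2))*(a - 2*sqrt(2))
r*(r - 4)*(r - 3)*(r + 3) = r^4 - 4*r^3 - 9*r^2 + 36*r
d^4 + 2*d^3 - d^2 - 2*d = d*(d - 1)*(d + 1)*(d + 2)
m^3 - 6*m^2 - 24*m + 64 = (m - 8)*(m - 2)*(m + 4)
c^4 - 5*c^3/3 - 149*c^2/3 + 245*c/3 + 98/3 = (c - 7)*(c - 2)*(c + 1/3)*(c + 7)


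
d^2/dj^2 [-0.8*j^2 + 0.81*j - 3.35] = -1.60000000000000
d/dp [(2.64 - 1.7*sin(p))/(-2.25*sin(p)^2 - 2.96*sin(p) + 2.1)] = (-3.825*sin(p)^2 + 11.88*sin(p) + 4.2444)*cos(p)/(5.0625*sin(p)^4 + 13.32*sin(p)^3 - 0.688400000000001*sin(p)^2 - 12.432*sin(p) + 4.41)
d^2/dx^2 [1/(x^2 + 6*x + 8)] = 2*(-x^2 - 6*x + 4*(x + 3)^2 - 8)/(x^2 + 6*x + 8)^3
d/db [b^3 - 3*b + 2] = 3*b^2 - 3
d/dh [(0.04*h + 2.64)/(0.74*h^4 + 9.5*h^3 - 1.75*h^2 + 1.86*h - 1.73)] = (-0.0888*h^4 - 8.5744*h^3 - 75.17*h^2 + 9.24*h - 4.9796)/(0.5476*h^8 + 14.06*h^7 + 87.66*h^6 - 30.4972*h^5 + 35.8421*h^4 - 39.38*h^3 + 9.5146*h^2 - 6.4356*h + 2.9929)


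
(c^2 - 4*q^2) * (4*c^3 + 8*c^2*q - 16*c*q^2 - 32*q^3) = 4*c^5 + 8*c^4*q - 32*c^3*q^2 - 64*c^2*q^3 + 64*c*q^4 + 128*q^5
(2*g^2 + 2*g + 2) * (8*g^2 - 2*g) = 16*g^4 + 12*g^3 + 12*g^2 - 4*g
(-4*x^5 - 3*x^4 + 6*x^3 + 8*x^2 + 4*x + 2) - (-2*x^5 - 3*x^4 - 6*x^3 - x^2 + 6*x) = -2*x^5 + 12*x^3 + 9*x^2 - 2*x + 2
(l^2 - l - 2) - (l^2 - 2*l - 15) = l + 13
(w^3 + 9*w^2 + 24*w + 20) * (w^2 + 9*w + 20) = w^5 + 18*w^4 + 125*w^3 + 416*w^2 + 660*w + 400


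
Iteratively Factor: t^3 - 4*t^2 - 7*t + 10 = (t + 2)*(t^2 - 6*t + 5) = (t - 1)*(t + 2)*(t - 5)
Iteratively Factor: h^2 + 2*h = (h + 2)*(h)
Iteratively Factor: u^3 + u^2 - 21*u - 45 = (u - 5)*(u^2 + 6*u + 9) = (u - 5)*(u + 3)*(u + 3)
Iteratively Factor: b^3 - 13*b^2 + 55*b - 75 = (b - 5)*(b^2 - 8*b + 15) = (b - 5)*(b - 3)*(b - 5)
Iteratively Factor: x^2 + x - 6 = (x - 2)*(x + 3)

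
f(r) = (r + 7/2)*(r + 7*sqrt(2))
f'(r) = 2*r + 7/2 + 7*sqrt(2)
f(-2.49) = 7.48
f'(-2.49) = 8.42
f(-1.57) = 16.08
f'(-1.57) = 10.26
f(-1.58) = 15.97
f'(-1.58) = 10.24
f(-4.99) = -7.32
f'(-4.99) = 3.42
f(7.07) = 179.37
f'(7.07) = 27.54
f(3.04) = 84.62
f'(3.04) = 19.48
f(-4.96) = -7.21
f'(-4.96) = 3.48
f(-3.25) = 1.66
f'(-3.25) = 6.90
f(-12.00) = 17.85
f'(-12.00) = -10.60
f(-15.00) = 58.66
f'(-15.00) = -16.60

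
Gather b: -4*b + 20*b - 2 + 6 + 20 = 16*b + 24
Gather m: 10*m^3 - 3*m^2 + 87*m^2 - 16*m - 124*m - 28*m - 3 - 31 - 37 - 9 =10*m^3 + 84*m^2 - 168*m - 80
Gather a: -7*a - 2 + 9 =7 - 7*a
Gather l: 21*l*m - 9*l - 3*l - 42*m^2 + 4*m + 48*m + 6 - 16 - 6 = l*(21*m - 12) - 42*m^2 + 52*m - 16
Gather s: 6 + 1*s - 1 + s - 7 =2*s - 2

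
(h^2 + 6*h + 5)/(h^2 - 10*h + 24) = (h^2 + 6*h + 5)/(h^2 - 10*h + 24)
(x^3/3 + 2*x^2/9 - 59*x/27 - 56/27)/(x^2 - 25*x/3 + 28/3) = (9*x^3 + 6*x^2 - 59*x - 56)/(9*(3*x^2 - 25*x + 28))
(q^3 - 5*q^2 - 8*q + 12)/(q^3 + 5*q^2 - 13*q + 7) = (q^2 - 4*q - 12)/(q^2 + 6*q - 7)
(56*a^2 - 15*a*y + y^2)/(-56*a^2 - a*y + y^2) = (-7*a + y)/(7*a + y)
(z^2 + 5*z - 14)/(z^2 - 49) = (z - 2)/(z - 7)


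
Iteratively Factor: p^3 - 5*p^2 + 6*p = (p - 2)*(p^2 - 3*p) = (p - 3)*(p - 2)*(p)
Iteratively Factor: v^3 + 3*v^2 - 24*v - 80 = (v - 5)*(v^2 + 8*v + 16) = (v - 5)*(v + 4)*(v + 4)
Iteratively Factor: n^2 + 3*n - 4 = (n - 1)*(n + 4)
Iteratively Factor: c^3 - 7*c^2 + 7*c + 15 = (c + 1)*(c^2 - 8*c + 15) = (c - 3)*(c + 1)*(c - 5)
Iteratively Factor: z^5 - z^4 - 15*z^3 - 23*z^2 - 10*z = (z)*(z^4 - z^3 - 15*z^2 - 23*z - 10) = z*(z + 1)*(z^3 - 2*z^2 - 13*z - 10) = z*(z + 1)*(z + 2)*(z^2 - 4*z - 5) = z*(z - 5)*(z + 1)*(z + 2)*(z + 1)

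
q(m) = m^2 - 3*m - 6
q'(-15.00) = -33.00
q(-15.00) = 264.00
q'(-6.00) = -15.00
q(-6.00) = 48.00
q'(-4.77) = -12.54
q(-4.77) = 31.06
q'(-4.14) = -11.28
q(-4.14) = 23.56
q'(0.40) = -2.20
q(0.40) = -7.04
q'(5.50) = 8.00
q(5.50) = 7.75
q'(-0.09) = -3.18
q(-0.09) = -5.72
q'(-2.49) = -7.98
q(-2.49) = 7.67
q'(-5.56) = -14.12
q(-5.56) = 41.59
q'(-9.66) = -22.32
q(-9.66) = 116.30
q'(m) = 2*m - 3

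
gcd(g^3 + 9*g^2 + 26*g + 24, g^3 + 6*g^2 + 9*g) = g + 3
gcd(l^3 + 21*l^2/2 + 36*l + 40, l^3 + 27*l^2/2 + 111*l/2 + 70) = l^2 + 13*l/2 + 10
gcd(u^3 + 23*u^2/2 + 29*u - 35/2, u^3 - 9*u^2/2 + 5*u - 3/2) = u - 1/2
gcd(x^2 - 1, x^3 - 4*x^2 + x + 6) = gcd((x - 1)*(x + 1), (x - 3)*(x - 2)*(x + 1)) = x + 1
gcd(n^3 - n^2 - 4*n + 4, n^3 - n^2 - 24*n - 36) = n + 2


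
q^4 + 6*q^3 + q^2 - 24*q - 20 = (q - 2)*(q + 1)*(q + 2)*(q + 5)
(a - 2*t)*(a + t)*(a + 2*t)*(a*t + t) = a^4*t + a^3*t^2 + a^3*t - 4*a^2*t^3 + a^2*t^2 - 4*a*t^4 - 4*a*t^3 - 4*t^4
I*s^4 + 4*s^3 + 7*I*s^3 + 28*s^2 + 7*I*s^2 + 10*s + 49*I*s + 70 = (s + 7)*(s - 5*I)*(s + 2*I)*(I*s + 1)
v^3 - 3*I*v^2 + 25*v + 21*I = (v - 7*I)*(v + I)*(v + 3*I)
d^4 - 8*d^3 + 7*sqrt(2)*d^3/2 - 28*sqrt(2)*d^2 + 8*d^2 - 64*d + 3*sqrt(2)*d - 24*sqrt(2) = (d - 8)*(d + sqrt(2))^2*(d + 3*sqrt(2)/2)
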